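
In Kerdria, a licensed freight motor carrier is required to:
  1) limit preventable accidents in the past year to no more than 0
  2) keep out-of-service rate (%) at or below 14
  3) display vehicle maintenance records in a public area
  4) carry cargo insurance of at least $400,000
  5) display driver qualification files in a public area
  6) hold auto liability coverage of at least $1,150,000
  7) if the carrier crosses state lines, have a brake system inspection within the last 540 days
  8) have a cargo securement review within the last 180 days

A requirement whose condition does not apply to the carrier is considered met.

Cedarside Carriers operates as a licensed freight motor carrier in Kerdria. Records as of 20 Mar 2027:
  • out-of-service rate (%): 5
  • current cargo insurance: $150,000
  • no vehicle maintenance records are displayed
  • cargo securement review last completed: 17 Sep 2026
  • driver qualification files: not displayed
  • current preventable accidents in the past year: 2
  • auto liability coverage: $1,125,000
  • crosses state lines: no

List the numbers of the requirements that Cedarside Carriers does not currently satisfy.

1. preventable accidents in the past year 2 > 0 → not met
2. out-of-service rate (%) 5 ≤ 14 → met
3. vehicle maintenance records absent → not met
4. cargo insurance $150,000 < $400,000 → not met
5. driver qualification files absent → not met
6. auto liability coverage $1,125,000 < $1,150,000 → not met
7. condition 'crosses state lines' does not hold → requirement n/a → met
8. cargo securement review 184 days ago vs limit 180 → not met
Not met: 1, 3, 4, 5, 6, 8

1, 3, 4, 5, 6, 8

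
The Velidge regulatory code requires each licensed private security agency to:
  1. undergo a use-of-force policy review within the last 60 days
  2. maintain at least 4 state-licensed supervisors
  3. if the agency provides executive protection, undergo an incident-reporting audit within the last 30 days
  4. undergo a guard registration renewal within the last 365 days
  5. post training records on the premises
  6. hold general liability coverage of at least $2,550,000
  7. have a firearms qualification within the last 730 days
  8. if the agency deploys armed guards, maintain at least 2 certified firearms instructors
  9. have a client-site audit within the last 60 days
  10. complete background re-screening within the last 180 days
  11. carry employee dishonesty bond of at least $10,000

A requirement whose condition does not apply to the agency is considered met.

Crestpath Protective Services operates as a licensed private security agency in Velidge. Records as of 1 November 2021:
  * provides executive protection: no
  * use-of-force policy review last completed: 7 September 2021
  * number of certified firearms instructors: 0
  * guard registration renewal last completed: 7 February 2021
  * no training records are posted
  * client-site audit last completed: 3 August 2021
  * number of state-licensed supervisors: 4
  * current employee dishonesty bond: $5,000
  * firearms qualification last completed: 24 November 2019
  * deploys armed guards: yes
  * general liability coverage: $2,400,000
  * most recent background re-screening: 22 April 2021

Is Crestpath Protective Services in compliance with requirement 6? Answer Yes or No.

No

6. general liability coverage $2,400,000 < $2,550,000 → not met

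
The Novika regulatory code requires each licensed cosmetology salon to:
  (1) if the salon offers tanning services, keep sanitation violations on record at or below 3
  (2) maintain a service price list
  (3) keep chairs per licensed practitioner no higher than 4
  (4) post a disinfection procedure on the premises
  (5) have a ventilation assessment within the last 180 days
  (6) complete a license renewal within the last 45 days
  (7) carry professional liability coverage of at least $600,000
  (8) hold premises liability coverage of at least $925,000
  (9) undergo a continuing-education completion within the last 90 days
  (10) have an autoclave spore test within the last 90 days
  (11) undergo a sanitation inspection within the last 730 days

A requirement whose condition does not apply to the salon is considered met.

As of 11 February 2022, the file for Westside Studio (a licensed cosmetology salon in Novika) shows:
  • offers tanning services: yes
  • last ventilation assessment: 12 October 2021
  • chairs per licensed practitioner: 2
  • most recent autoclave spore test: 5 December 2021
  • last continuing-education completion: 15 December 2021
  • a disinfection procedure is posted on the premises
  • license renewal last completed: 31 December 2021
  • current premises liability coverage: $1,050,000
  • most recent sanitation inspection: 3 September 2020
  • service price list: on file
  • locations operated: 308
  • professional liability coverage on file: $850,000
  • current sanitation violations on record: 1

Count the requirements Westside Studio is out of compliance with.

1. condition 'offers tanning services' holds; sanitation violations on record 1 ≤ 3 → met
2. service price list present → met
3. chairs per licensed practitioner 2 ≤ 4 → met
4. disinfection procedure present → met
5. ventilation assessment 122 days ago vs limit 180 → met
6. license renewal 42 days ago vs limit 45 → met
7. professional liability coverage $850,000 ≥ $600,000 → met
8. premises liability coverage $1,050,000 ≥ $925,000 → met
9. continuing-education completion 58 days ago vs limit 90 → met
10. autoclave spore test 68 days ago vs limit 90 → met
11. sanitation inspection 526 days ago vs limit 730 → met
Not met: 0 of 11

0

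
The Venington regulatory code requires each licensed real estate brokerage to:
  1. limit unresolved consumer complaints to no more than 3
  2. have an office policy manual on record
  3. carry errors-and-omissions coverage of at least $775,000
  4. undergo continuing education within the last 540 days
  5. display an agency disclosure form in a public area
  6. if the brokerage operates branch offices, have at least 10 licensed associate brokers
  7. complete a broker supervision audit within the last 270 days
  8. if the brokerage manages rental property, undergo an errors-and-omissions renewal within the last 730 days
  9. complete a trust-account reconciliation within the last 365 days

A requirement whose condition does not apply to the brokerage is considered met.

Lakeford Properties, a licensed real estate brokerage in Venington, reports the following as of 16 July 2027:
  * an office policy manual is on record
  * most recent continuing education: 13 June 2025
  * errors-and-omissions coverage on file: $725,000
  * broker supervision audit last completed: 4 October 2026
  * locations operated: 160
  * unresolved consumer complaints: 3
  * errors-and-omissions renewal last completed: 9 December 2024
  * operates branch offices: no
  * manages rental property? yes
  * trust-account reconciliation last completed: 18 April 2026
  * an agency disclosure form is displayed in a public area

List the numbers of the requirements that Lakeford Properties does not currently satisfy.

1. unresolved consumer complaints 3 ≤ 3 → met
2. office policy manual present → met
3. errors-and-omissions coverage $725,000 < $775,000 → not met
4. continuing education 763 days ago vs limit 540 → not met
5. agency disclosure form present → met
6. condition 'operates branch offices' does not hold → requirement n/a → met
7. broker supervision audit 285 days ago vs limit 270 → not met
8. condition 'manages rental property' holds; errors-and-omissions renewal 949 days ago vs limit 730 → not met
9. trust-account reconciliation 454 days ago vs limit 365 → not met
Not met: 3, 4, 7, 8, 9

3, 4, 7, 8, 9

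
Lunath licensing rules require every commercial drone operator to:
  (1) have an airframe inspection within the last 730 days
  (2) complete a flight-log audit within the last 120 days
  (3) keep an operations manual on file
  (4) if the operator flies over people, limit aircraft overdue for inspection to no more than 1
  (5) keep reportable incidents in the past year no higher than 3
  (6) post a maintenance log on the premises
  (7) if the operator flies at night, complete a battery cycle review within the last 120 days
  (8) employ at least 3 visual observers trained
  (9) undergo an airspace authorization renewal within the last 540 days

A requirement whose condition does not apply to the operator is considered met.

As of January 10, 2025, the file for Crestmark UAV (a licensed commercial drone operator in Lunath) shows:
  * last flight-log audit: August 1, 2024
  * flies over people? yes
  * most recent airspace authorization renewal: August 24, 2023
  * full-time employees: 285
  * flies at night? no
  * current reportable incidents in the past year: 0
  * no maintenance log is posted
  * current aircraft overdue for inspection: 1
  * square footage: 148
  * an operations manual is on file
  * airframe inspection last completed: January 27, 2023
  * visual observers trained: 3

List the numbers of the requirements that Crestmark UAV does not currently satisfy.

1. airframe inspection 714 days ago vs limit 730 → met
2. flight-log audit 162 days ago vs limit 120 → not met
3. operations manual present → met
4. condition 'flies over people' holds; aircraft overdue for inspection 1 ≤ 1 → met
5. reportable incidents in the past year 0 ≤ 3 → met
6. maintenance log absent → not met
7. condition 'flies at night' does not hold → requirement n/a → met
8. visual observers trained 3 ≥ 3 → met
9. airspace authorization renewal 505 days ago vs limit 540 → met
Not met: 2, 6

2, 6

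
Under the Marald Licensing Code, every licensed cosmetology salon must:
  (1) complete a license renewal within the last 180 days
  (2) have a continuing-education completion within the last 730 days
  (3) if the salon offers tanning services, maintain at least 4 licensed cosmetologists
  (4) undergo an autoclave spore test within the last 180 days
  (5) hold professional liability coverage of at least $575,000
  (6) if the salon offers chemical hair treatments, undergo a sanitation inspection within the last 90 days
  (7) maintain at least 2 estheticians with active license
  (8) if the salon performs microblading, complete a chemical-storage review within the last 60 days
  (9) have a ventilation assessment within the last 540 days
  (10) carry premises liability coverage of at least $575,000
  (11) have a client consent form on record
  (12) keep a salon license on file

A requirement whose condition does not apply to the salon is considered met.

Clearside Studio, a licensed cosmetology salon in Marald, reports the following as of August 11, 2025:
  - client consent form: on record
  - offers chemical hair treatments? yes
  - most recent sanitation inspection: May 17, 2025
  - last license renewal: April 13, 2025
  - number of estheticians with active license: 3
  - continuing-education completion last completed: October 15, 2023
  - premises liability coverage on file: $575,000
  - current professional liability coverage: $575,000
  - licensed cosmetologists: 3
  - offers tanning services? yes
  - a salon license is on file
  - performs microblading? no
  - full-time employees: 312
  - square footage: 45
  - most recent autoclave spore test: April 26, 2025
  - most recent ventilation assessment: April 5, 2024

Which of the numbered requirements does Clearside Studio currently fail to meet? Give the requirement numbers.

1. license renewal 120 days ago vs limit 180 → met
2. continuing-education completion 666 days ago vs limit 730 → met
3. condition 'offers tanning services' holds; licensed cosmetologists 3 < 4 → not met
4. autoclave spore test 107 days ago vs limit 180 → met
5. professional liability coverage $575,000 ≥ $575,000 → met
6. condition 'offers chemical hair treatments' holds; sanitation inspection 86 days ago vs limit 90 → met
7. estheticians with active license 3 ≥ 2 → met
8. condition 'performs microblading' does not hold → requirement n/a → met
9. ventilation assessment 493 days ago vs limit 540 → met
10. premises liability coverage $575,000 ≥ $575,000 → met
11. client consent form present → met
12. salon license present → met
Not met: 3

3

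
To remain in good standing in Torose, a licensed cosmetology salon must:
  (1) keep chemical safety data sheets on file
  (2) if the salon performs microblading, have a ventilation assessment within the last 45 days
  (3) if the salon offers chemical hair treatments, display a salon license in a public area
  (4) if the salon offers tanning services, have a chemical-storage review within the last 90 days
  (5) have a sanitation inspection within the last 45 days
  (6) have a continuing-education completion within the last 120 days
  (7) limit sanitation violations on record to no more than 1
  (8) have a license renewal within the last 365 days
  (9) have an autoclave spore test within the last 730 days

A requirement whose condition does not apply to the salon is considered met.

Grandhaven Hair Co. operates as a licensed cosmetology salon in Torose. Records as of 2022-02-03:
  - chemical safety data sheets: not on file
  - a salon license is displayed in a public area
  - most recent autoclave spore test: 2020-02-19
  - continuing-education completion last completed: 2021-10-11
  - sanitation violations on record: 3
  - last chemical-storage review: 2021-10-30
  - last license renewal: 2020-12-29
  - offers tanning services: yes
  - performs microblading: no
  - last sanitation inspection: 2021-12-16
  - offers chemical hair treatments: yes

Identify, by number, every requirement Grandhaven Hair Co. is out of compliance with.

1, 4, 5, 7, 8

1. chemical safety data sheets absent → not met
2. condition 'performs microblading' does not hold → requirement n/a → met
3. condition 'offers chemical hair treatments' holds; salon license present → met
4. condition 'offers tanning services' holds; chemical-storage review 96 days ago vs limit 90 → not met
5. sanitation inspection 49 days ago vs limit 45 → not met
6. continuing-education completion 115 days ago vs limit 120 → met
7. sanitation violations on record 3 > 1 → not met
8. license renewal 401 days ago vs limit 365 → not met
9. autoclave spore test 715 days ago vs limit 730 → met
Not met: 1, 4, 5, 7, 8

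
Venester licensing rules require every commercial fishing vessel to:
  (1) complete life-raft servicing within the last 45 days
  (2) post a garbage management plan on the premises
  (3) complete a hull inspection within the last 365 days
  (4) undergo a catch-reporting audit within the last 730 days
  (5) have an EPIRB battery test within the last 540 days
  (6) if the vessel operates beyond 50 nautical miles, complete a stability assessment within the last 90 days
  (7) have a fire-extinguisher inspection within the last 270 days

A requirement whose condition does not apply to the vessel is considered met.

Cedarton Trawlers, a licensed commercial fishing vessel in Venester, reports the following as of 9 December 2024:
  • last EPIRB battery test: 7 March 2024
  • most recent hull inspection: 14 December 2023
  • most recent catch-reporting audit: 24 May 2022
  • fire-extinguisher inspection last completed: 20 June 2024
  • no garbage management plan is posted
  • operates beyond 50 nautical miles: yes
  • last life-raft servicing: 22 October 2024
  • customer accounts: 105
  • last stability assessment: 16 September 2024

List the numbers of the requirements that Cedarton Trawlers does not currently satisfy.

1. life-raft servicing 48 days ago vs limit 45 → not met
2. garbage management plan absent → not met
3. hull inspection 361 days ago vs limit 365 → met
4. catch-reporting audit 930 days ago vs limit 730 → not met
5. EPIRB battery test 277 days ago vs limit 540 → met
6. condition 'operates beyond 50 nautical miles' holds; stability assessment 84 days ago vs limit 90 → met
7. fire-extinguisher inspection 172 days ago vs limit 270 → met
Not met: 1, 2, 4

1, 2, 4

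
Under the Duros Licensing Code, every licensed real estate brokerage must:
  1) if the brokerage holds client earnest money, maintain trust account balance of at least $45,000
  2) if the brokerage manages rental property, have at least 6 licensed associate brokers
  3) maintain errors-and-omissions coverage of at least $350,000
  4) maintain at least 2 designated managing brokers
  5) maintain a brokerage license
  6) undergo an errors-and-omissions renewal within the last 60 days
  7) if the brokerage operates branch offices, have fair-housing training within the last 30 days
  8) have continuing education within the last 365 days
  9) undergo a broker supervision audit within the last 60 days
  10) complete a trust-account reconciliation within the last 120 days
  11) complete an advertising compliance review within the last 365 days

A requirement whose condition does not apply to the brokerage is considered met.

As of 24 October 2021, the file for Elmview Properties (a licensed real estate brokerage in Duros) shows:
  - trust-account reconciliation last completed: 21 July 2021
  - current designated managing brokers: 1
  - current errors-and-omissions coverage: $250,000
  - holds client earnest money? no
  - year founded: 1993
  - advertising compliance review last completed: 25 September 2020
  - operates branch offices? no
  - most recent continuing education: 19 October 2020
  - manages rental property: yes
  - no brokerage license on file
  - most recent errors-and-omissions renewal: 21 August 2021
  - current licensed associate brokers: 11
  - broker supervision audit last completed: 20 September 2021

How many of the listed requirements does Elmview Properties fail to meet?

1. condition 'holds client earnest money' does not hold → requirement n/a → met
2. condition 'manages rental property' holds; licensed associate brokers 11 ≥ 6 → met
3. errors-and-omissions coverage $250,000 < $350,000 → not met
4. designated managing brokers 1 < 2 → not met
5. brokerage license absent → not met
6. errors-and-omissions renewal 64 days ago vs limit 60 → not met
7. condition 'operates branch offices' does not hold → requirement n/a → met
8. continuing education 370 days ago vs limit 365 → not met
9. broker supervision audit 34 days ago vs limit 60 → met
10. trust-account reconciliation 95 days ago vs limit 120 → met
11. advertising compliance review 394 days ago vs limit 365 → not met
Not met: 6 of 11

6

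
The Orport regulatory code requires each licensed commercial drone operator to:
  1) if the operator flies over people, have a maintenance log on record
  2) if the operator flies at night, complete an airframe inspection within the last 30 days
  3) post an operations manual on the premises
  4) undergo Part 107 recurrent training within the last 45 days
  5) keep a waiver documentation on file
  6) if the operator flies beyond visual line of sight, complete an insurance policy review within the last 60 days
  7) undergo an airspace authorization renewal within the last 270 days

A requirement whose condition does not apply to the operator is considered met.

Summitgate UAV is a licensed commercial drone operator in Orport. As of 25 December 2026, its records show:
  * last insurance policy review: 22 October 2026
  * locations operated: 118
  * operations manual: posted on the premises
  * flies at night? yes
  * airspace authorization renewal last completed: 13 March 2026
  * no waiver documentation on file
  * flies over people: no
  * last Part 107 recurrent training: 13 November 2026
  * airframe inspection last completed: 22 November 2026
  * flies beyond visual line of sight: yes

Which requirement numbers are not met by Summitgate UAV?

2, 5, 6, 7

1. condition 'flies over people' does not hold → requirement n/a → met
2. condition 'flies at night' holds; airframe inspection 33 days ago vs limit 30 → not met
3. operations manual present → met
4. Part 107 recurrent training 42 days ago vs limit 45 → met
5. waiver documentation absent → not met
6. condition 'flies beyond visual line of sight' holds; insurance policy review 64 days ago vs limit 60 → not met
7. airspace authorization renewal 287 days ago vs limit 270 → not met
Not met: 2, 5, 6, 7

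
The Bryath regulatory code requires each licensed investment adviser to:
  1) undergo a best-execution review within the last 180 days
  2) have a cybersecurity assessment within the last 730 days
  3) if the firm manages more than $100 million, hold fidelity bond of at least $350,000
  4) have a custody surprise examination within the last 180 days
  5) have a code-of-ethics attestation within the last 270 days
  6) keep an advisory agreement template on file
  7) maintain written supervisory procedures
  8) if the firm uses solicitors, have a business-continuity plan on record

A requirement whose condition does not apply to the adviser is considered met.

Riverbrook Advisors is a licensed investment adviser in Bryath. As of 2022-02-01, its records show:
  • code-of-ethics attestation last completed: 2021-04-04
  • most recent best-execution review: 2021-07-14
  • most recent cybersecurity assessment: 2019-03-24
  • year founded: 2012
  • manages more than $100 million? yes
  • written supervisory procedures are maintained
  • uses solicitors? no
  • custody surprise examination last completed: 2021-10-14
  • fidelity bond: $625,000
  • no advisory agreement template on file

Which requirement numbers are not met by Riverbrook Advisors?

1. best-execution review 202 days ago vs limit 180 → not met
2. cybersecurity assessment 1045 days ago vs limit 730 → not met
3. condition 'manages more than $100 million' holds; fidelity bond $625,000 ≥ $350,000 → met
4. custody surprise examination 110 days ago vs limit 180 → met
5. code-of-ethics attestation 303 days ago vs limit 270 → not met
6. advisory agreement template absent → not met
7. written supervisory procedures present → met
8. condition 'uses solicitors' does not hold → requirement n/a → met
Not met: 1, 2, 5, 6

1, 2, 5, 6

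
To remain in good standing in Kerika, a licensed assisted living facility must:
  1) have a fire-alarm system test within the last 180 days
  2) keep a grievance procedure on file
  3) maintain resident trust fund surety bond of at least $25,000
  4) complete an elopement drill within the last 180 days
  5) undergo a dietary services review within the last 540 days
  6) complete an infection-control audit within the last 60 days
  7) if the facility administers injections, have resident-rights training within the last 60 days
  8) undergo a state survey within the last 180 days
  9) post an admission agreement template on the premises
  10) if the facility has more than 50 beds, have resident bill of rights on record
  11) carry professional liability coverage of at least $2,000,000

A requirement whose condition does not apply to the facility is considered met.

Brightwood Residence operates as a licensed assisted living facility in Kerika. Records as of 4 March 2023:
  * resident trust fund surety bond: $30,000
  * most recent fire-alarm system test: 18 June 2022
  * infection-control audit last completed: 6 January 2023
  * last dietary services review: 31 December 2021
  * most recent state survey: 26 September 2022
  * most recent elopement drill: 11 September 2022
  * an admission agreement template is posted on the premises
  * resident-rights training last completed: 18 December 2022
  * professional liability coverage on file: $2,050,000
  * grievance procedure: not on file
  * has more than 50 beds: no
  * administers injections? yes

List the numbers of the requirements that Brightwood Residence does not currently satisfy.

1, 2, 7

1. fire-alarm system test 259 days ago vs limit 180 → not met
2. grievance procedure absent → not met
3. resident trust fund surety bond $30,000 ≥ $25,000 → met
4. elopement drill 174 days ago vs limit 180 → met
5. dietary services review 428 days ago vs limit 540 → met
6. infection-control audit 57 days ago vs limit 60 → met
7. condition 'administers injections' holds; resident-rights training 76 days ago vs limit 60 → not met
8. state survey 159 days ago vs limit 180 → met
9. admission agreement template present → met
10. condition 'has more than 50 beds' does not hold → requirement n/a → met
11. professional liability coverage $2,050,000 ≥ $2,000,000 → met
Not met: 1, 2, 7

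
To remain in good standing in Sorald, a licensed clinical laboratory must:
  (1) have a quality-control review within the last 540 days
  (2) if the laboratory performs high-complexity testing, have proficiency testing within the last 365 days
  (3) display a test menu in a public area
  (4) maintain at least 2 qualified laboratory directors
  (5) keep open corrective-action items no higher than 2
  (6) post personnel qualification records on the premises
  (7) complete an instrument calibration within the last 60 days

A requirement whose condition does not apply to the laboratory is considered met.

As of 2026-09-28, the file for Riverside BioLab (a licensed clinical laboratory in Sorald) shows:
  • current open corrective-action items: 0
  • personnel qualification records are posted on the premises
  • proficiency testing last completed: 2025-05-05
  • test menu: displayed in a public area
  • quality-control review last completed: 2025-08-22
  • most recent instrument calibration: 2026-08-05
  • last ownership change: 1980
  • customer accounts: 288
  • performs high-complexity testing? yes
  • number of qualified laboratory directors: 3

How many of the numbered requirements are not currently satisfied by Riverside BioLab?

1. quality-control review 402 days ago vs limit 540 → met
2. condition 'performs high-complexity testing' holds; proficiency testing 511 days ago vs limit 365 → not met
3. test menu present → met
4. qualified laboratory directors 3 ≥ 2 → met
5. open corrective-action items 0 ≤ 2 → met
6. personnel qualification records present → met
7. instrument calibration 54 days ago vs limit 60 → met
Not met: 1 of 7

1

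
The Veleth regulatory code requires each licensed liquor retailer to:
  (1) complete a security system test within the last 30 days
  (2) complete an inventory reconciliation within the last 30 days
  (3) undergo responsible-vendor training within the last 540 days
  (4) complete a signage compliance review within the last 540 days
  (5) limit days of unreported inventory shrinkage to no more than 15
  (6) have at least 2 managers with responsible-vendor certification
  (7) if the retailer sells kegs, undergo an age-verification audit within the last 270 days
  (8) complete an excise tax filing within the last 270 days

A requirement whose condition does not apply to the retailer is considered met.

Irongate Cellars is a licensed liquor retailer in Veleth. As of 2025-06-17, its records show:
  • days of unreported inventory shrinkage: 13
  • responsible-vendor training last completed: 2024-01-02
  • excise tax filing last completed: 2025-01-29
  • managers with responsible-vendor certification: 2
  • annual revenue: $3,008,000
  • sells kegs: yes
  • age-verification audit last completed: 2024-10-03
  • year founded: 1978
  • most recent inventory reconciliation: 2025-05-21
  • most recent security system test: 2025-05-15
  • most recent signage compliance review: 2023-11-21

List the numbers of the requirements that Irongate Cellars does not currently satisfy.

1, 4

1. security system test 33 days ago vs limit 30 → not met
2. inventory reconciliation 27 days ago vs limit 30 → met
3. responsible-vendor training 532 days ago vs limit 540 → met
4. signage compliance review 574 days ago vs limit 540 → not met
5. days of unreported inventory shrinkage 13 ≤ 15 → met
6. managers with responsible-vendor certification 2 ≥ 2 → met
7. condition 'sells kegs' holds; age-verification audit 257 days ago vs limit 270 → met
8. excise tax filing 139 days ago vs limit 270 → met
Not met: 1, 4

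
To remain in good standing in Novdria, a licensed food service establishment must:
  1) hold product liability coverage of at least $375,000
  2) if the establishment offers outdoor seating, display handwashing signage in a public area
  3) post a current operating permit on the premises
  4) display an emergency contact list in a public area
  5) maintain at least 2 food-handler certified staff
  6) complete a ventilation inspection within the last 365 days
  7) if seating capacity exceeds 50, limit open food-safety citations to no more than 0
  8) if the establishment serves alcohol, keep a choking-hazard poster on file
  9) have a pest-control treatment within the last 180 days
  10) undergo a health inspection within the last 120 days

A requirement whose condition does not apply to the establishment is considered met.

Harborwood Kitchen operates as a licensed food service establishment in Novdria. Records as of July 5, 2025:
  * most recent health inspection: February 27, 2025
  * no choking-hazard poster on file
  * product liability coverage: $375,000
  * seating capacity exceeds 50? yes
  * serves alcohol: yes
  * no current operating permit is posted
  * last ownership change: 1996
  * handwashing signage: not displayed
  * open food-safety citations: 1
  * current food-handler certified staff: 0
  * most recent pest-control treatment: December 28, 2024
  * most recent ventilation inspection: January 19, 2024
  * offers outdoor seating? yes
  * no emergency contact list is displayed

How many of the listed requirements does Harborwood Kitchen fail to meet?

9

1. product liability coverage $375,000 ≥ $375,000 → met
2. condition 'offers outdoor seating' holds; handwashing signage absent → not met
3. current operating permit absent → not met
4. emergency contact list absent → not met
5. food-handler certified staff 0 < 2 → not met
6. ventilation inspection 533 days ago vs limit 365 → not met
7. condition 'seating capacity exceeds 50' holds; open food-safety citations 1 > 0 → not met
8. condition 'serves alcohol' holds; choking-hazard poster absent → not met
9. pest-control treatment 189 days ago vs limit 180 → not met
10. health inspection 128 days ago vs limit 120 → not met
Not met: 9 of 10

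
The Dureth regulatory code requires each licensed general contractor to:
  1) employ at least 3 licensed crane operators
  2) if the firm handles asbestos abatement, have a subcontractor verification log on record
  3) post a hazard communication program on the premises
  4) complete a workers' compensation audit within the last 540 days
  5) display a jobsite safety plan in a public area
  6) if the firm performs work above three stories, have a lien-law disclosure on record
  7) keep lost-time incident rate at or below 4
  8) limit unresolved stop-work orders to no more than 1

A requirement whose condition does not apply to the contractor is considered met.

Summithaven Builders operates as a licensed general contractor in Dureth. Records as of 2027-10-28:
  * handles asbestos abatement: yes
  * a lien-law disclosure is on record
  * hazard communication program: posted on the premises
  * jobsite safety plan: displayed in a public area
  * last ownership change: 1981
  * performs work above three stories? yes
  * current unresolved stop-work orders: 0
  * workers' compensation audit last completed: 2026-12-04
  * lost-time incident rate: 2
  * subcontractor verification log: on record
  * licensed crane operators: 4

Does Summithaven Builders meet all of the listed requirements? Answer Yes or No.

1. licensed crane operators 4 ≥ 3 → met
2. condition 'handles asbestos abatement' holds; subcontractor verification log present → met
3. hazard communication program present → met
4. workers' compensation audit 328 days ago vs limit 540 → met
5. jobsite safety plan present → met
6. condition 'performs work above three stories' holds; lien-law disclosure present → met
7. lost-time incident rate 2 ≤ 4 → met
8. unresolved stop-work orders 0 ≤ 1 → met
All met.

Yes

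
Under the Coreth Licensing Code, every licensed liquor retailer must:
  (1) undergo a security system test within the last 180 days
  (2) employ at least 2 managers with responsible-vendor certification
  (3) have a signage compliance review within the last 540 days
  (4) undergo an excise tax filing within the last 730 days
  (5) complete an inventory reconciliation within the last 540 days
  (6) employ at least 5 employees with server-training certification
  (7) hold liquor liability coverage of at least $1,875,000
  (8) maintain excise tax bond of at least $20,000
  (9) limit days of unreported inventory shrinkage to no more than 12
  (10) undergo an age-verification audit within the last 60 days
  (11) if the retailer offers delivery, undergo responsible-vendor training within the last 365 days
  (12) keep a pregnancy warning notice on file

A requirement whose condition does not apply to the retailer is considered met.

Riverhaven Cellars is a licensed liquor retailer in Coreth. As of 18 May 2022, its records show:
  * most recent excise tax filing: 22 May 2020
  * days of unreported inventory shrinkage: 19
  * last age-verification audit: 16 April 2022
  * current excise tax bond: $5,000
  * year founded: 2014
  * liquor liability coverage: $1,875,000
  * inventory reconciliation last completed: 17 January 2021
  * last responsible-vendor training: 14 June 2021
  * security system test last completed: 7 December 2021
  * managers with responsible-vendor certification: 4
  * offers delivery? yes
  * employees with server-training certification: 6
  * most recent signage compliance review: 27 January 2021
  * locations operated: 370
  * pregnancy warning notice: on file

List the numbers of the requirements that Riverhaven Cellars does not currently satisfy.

1. security system test 162 days ago vs limit 180 → met
2. managers with responsible-vendor certification 4 ≥ 2 → met
3. signage compliance review 476 days ago vs limit 540 → met
4. excise tax filing 726 days ago vs limit 730 → met
5. inventory reconciliation 486 days ago vs limit 540 → met
6. employees with server-training certification 6 ≥ 5 → met
7. liquor liability coverage $1,875,000 ≥ $1,875,000 → met
8. excise tax bond $5,000 < $20,000 → not met
9. days of unreported inventory shrinkage 19 > 12 → not met
10. age-verification audit 32 days ago vs limit 60 → met
11. condition 'offers delivery' holds; responsible-vendor training 338 days ago vs limit 365 → met
12. pregnancy warning notice present → met
Not met: 8, 9

8, 9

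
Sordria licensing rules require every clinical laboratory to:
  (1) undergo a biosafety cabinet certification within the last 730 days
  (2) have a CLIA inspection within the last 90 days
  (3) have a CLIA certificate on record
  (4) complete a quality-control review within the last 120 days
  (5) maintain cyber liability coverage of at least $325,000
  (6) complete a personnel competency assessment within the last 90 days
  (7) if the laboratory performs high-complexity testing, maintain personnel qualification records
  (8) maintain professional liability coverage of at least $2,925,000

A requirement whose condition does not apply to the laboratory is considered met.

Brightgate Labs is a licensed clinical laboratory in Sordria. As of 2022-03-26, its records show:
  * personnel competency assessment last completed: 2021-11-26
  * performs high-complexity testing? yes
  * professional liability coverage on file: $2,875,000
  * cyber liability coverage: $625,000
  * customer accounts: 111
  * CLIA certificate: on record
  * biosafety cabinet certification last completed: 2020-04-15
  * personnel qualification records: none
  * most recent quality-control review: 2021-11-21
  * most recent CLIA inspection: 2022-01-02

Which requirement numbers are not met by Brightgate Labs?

4, 6, 7, 8

1. biosafety cabinet certification 710 days ago vs limit 730 → met
2. CLIA inspection 83 days ago vs limit 90 → met
3. CLIA certificate present → met
4. quality-control review 125 days ago vs limit 120 → not met
5. cyber liability coverage $625,000 ≥ $325,000 → met
6. personnel competency assessment 120 days ago vs limit 90 → not met
7. condition 'performs high-complexity testing' holds; personnel qualification records absent → not met
8. professional liability coverage $2,875,000 < $2,925,000 → not met
Not met: 4, 6, 7, 8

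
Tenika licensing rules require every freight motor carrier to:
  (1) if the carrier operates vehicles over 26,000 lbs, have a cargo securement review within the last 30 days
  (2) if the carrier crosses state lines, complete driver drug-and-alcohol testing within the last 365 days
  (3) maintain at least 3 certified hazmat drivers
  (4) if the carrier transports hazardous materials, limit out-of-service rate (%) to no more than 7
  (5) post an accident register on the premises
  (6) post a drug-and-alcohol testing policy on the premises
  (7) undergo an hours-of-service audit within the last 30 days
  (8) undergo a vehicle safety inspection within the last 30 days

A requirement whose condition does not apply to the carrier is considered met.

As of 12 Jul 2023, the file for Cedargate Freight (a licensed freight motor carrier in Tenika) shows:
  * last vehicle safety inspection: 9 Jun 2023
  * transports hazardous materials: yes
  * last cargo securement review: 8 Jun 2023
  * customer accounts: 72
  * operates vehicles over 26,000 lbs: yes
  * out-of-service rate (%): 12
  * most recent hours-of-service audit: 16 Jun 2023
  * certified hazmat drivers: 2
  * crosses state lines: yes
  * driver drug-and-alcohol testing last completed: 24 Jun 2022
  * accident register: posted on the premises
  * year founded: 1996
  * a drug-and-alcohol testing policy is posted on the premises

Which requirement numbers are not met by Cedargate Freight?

1. condition 'operates vehicles over 26,000 lbs' holds; cargo securement review 34 days ago vs limit 30 → not met
2. condition 'crosses state lines' holds; driver drug-and-alcohol testing 383 days ago vs limit 365 → not met
3. certified hazmat drivers 2 < 3 → not met
4. condition 'transports hazardous materials' holds; out-of-service rate (%) 12 > 7 → not met
5. accident register present → met
6. drug-and-alcohol testing policy present → met
7. hours-of-service audit 26 days ago vs limit 30 → met
8. vehicle safety inspection 33 days ago vs limit 30 → not met
Not met: 1, 2, 3, 4, 8

1, 2, 3, 4, 8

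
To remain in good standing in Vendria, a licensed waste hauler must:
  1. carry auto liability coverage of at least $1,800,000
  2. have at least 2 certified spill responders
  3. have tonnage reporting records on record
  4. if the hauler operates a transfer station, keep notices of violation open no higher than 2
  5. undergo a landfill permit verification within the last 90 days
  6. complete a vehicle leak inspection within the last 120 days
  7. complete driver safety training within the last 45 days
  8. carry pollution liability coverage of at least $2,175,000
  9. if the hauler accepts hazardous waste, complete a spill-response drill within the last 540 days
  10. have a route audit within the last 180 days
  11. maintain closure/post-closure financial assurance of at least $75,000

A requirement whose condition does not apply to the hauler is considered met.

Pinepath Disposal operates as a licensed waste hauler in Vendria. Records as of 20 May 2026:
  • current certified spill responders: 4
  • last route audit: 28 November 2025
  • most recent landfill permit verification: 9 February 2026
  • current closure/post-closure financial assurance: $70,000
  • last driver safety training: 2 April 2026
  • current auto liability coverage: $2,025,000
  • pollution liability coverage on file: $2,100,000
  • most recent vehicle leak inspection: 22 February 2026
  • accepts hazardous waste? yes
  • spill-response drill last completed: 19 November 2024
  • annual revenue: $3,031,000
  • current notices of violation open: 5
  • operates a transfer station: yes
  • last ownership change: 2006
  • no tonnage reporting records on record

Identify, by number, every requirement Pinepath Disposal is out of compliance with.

1. auto liability coverage $2,025,000 ≥ $1,800,000 → met
2. certified spill responders 4 ≥ 2 → met
3. tonnage reporting records absent → not met
4. condition 'operates a transfer station' holds; notices of violation open 5 > 2 → not met
5. landfill permit verification 100 days ago vs limit 90 → not met
6. vehicle leak inspection 87 days ago vs limit 120 → met
7. driver safety training 48 days ago vs limit 45 → not met
8. pollution liability coverage $2,100,000 < $2,175,000 → not met
9. condition 'accepts hazardous waste' holds; spill-response drill 547 days ago vs limit 540 → not met
10. route audit 173 days ago vs limit 180 → met
11. closure/post-closure financial assurance $70,000 < $75,000 → not met
Not met: 3, 4, 5, 7, 8, 9, 11

3, 4, 5, 7, 8, 9, 11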